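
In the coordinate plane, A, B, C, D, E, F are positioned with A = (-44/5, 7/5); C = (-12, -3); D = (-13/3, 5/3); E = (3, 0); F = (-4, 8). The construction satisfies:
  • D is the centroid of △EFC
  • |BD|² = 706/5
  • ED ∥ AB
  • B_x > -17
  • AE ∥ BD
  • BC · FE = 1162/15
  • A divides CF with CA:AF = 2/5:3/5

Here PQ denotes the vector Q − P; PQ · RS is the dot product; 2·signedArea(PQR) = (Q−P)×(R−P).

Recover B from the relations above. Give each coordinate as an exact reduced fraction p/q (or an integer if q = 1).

1. B_x = -242/15  [AE ∥ BD ∩ ED ∥ AB]
2. B_y = 46/15  [AE ∥ BD ∩ ED ∥ AB]
   → B = (-242/15, 46/15)

B = (-242/15, 46/15)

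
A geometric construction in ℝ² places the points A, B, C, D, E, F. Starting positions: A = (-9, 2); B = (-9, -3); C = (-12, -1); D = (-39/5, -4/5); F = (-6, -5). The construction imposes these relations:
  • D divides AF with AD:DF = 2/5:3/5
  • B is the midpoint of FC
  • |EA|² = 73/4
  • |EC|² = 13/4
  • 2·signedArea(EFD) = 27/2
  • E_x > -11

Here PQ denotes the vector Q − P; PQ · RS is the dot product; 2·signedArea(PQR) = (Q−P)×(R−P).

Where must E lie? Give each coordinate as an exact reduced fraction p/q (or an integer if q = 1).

E = (-21/2, -2)

1. E_x = -21/2  [line -21/5·x + -9/5·y + -477/10 = 0 ∩ |EA|² = 73/4]
2. E_y = -2  [line -21/5·x + -9/5·y + -477/10 = 0 ∩ |EA|² = 73/4]
   → E = (-21/2, -2)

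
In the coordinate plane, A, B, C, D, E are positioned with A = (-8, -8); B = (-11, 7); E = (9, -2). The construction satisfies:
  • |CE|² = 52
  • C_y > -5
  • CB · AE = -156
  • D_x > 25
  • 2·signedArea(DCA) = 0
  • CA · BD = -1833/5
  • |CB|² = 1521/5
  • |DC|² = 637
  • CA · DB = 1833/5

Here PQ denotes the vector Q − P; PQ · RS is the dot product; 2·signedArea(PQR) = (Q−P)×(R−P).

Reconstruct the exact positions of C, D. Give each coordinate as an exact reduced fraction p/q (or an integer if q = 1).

C = (11/5, -22/5)
D = (26, 4)

1. C_x = 11/5  [line -17·x + -6·y + 11 = 0 ∩ |CE|² = 52]
2. C_y = -22/5  [line -17·x + -6·y + 11 = 0 ∩ |CE|² = 52]
   → C = (11/5, -22/5)
3. D_x = 26  [2·signedArea(DCA) = 0 ∩ CA · DB = 1833/5]
4. D_y = 4  [2·signedArea(DCA) = 0 ∩ CA · DB = 1833/5]
   → D = (26, 4)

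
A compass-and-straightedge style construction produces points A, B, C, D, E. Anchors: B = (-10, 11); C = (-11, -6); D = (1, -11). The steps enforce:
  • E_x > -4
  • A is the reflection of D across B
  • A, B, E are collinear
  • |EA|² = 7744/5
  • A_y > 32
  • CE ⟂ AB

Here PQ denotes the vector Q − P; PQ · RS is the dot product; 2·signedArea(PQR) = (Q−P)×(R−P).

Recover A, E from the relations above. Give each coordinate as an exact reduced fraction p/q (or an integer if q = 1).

A = (-21, 33)
E = (-17/5, -11/5)

1. A_x = -21  [A is the reflection of D across B]
2. A_y = 33  [A is the reflection of D across B]
   → A = (-21, 33)
3. E_x = -17/5  [A, B, E are collinear ∩ CE ⟂ AB]
4. E_y = -11/5  [A, B, E are collinear ∩ CE ⟂ AB]
   → E = (-17/5, -11/5)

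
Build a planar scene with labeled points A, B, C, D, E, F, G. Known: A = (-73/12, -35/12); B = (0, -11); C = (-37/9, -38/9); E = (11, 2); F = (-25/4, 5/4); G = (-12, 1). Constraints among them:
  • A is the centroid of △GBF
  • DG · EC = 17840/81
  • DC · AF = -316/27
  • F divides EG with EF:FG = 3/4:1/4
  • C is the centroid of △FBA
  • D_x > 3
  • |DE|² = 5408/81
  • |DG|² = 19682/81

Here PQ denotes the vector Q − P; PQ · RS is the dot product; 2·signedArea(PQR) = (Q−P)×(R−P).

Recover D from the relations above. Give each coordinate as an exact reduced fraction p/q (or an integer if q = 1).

1. D_x = 31/9  [DC · AF = -316/27 ∩ DG · EC = 17840/81]
2. D_y = -10/9  [DC · AF = -316/27 ∩ DG · EC = 17840/81]
   → D = (31/9, -10/9)

D = (31/9, -10/9)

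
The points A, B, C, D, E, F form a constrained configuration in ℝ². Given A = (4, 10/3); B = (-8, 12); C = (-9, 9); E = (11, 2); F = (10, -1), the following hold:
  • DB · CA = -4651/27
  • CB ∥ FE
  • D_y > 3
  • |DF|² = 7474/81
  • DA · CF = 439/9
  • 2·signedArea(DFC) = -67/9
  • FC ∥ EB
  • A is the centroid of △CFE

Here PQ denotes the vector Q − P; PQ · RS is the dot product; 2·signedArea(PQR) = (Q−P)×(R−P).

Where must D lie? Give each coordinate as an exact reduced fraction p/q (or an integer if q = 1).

1. D_x = 5/3  [DA · CF = 439/9 ∩ 2·signedArea(DFC) = -67/9]
2. D_y = 34/9  [DA · CF = 439/9 ∩ 2·signedArea(DFC) = -67/9]
   → D = (5/3, 34/9)

D = (5/3, 34/9)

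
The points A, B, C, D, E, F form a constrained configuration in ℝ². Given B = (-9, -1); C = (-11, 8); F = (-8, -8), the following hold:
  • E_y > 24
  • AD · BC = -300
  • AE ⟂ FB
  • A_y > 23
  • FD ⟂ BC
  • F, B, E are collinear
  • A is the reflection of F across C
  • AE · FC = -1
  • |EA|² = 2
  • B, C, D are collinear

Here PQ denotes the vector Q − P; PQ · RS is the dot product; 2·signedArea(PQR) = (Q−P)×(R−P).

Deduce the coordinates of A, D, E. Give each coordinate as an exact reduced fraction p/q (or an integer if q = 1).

1. A_x = -14  [A is the reflection of F across C]
2. A_y = 24  [A is the reflection of F across C]
   → A = (-14, 24)
3. D_x = -127/17  [B, C, D are collinear ∩ FD ⟂ BC]
4. D_y = -134/17  [B, C, D are collinear ∩ FD ⟂ BC]
   → D = (-127/17, -134/17)
5. E_x = -63/5  [F, B, E are collinear ∩ AE ⟂ FB]
6. E_y = 121/5  [F, B, E are collinear ∩ AE ⟂ FB]
   → E = (-63/5, 121/5)

A = (-14, 24)
D = (-127/17, -134/17)
E = (-63/5, 121/5)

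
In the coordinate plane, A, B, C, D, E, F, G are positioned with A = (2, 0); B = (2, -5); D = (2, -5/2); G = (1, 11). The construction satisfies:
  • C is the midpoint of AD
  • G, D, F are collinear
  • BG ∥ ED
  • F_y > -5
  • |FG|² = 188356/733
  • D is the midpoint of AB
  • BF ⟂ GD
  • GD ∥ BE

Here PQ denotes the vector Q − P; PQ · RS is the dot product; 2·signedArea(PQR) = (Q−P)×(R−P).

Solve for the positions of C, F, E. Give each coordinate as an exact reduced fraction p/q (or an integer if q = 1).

C = (2, -5/4)
E = (3, -37/2)
F = (1601/733, -3655/733)

1. C_x = 2  [C is the midpoint of AD]
2. C_y = -5/4  [C is the midpoint of AD]
   → C = (2, -5/4)
3. F_x = 1601/733  [G, D, F are collinear ∩ BF ⟂ GD]
4. F_y = -3655/733  [G, D, F are collinear ∩ BF ⟂ GD]
   → F = (1601/733, -3655/733)
5. E_x = 3  [BG ∥ ED ∩ GD ∥ BE]
6. E_y = -37/2  [BG ∥ ED ∩ GD ∥ BE]
   → E = (3, -37/2)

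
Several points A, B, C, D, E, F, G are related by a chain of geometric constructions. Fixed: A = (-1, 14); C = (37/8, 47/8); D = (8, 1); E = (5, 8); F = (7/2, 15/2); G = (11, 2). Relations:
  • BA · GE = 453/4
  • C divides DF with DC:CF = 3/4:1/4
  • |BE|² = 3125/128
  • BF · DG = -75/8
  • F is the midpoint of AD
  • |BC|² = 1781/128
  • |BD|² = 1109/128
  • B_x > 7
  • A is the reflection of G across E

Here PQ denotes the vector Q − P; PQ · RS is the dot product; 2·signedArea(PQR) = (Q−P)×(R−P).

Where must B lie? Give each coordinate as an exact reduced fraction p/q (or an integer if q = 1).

1. B_x = 125/16  [BF · DG = -75/8 ∩ BA · GE = 453/4]
2. B_y = 63/16  [BF · DG = -75/8 ∩ BA · GE = 453/4]
   → B = (125/16, 63/16)

B = (125/16, 63/16)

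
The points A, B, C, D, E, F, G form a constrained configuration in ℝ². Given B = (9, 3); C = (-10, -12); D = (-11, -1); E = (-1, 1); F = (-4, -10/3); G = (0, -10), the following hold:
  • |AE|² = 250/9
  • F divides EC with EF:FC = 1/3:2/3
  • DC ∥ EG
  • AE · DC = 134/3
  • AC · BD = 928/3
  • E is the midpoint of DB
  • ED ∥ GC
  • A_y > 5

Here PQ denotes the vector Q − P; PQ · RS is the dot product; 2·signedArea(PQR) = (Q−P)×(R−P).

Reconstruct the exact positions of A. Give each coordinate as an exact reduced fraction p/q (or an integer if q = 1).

1. A_x = 2  [AC · BD = 928/3 ∩ AE · DC = 134/3]
2. A_y = 16/3  [AC · BD = 928/3 ∩ AE · DC = 134/3]
   → A = (2, 16/3)

A = (2, 16/3)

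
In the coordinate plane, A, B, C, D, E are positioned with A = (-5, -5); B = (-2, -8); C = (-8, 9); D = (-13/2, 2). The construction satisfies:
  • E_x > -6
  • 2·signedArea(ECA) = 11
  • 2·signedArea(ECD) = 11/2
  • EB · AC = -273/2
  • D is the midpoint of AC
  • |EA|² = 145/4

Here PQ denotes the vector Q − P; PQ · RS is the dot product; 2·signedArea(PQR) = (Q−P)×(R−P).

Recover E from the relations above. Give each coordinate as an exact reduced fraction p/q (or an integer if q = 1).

1. E_x = -11/2  [2·signedArea(ECA) = 11 ∩ EB · AC = -273/2]
2. E_y = 1  [2·signedArea(ECA) = 11 ∩ EB · AC = -273/2]
   → E = (-11/2, 1)

E = (-11/2, 1)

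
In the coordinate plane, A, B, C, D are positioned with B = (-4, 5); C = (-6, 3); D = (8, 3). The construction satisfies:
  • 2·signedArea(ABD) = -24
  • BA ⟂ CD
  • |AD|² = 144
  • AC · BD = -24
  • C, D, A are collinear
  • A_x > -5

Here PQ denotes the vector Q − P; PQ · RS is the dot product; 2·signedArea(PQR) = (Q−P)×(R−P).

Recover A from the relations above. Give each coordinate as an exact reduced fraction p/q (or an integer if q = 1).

A = (-4, 3)

1. A_x = -4  [C, D, A are collinear ∩ BA ⟂ CD]
2. A_y = 3  [C, D, A are collinear ∩ BA ⟂ CD]
   → A = (-4, 3)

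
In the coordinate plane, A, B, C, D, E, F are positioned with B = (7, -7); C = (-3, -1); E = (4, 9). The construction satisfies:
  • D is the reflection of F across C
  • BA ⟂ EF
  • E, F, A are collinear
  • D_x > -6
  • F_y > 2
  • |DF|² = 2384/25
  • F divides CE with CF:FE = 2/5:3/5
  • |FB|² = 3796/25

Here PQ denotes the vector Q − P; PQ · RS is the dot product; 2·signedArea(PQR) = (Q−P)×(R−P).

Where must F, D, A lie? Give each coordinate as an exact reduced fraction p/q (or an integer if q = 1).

1. F_x = -1/5  [F divides CE with CF:FE = 2/5:3/5]
2. F_y = 3  [F divides CE with CF:FE = 2/5:3/5]
   → F = (-1/5, 3)
3. D_x = -29/5  [D is the reflection of F across C]
4. D_y = -5  [D is the reflection of F across C]
   → D = (-29/5, -5)
5. A_x = -377/149  [E, F, A are collinear ∩ BA ⟂ EF]
6. A_y = -49/149  [E, F, A are collinear ∩ BA ⟂ EF]
   → A = (-377/149, -49/149)

A = (-377/149, -49/149)
D = (-29/5, -5)
F = (-1/5, 3)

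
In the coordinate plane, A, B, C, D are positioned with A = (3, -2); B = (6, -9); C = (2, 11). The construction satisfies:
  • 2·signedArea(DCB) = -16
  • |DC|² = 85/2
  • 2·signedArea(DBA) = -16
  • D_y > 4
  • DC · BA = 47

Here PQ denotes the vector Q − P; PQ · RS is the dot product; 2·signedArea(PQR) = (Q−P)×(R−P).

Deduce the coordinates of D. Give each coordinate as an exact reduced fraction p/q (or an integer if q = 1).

D = (5/2, 9/2)

1. D_x = 5/2  [2·signedArea(DBA) = -16 ∩ DC · BA = 47]
2. D_y = 9/2  [2·signedArea(DBA) = -16 ∩ DC · BA = 47]
   → D = (5/2, 9/2)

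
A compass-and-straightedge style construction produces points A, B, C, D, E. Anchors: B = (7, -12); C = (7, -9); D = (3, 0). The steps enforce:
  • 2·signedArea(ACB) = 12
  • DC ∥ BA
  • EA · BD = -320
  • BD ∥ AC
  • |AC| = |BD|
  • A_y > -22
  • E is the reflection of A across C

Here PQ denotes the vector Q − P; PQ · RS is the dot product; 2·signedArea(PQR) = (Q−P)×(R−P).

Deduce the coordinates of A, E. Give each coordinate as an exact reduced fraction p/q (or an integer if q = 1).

1. A_x = 11  [BD ∥ AC ∩ DC ∥ BA]
2. A_y = -21  [BD ∥ AC ∩ DC ∥ BA]
   → A = (11, -21)
3. E_x = 3  [E is the reflection of A across C]
4. E_y = 3  [E is the reflection of A across C]
   → E = (3, 3)

A = (11, -21)
E = (3, 3)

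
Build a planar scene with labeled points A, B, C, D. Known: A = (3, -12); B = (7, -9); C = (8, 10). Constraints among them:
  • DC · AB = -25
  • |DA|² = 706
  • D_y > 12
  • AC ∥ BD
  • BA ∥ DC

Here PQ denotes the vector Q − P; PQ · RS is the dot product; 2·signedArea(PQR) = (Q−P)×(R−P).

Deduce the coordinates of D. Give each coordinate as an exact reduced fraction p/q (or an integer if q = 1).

1. D_x = 12  [BA ∥ DC ∩ AC ∥ BD]
2. D_y = 13  [BA ∥ DC ∩ AC ∥ BD]
   → D = (12, 13)

D = (12, 13)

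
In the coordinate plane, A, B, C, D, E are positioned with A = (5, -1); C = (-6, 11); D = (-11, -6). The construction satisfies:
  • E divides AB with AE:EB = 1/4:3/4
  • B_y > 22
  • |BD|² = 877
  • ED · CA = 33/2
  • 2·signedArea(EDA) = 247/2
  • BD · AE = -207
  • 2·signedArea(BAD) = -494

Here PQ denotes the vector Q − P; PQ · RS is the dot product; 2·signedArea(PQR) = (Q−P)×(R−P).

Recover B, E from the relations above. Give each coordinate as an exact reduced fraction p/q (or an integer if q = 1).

B = (-17, 23)
E = (-1/2, 5)

1. B_x = -17  [line 5·x + -16·y + 453 = 0 ∩ |BD|² = 877]
2. B_y = 23  [line 5·x + -16·y + 453 = 0 ∩ |BD|² = 877]
   → B = (-17, 23)
3. E_x = -1/2  [E divides AB with AE:EB = 1/4:3/4]
4. E_y = 5  [E divides AB with AE:EB = 1/4:3/4]
   → E = (-1/2, 5)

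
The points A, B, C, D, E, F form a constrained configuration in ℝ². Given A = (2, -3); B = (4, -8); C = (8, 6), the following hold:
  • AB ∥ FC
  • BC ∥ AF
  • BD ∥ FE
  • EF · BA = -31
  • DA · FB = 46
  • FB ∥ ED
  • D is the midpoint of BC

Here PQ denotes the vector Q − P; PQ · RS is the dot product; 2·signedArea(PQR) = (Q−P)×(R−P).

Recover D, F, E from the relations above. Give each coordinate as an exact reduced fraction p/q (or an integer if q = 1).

D = (6, -1)
E = (8, 18)
F = (6, 11)

1. D_x = 6  [D is the midpoint of BC]
2. D_y = -1  [D is the midpoint of BC]
   → D = (6, -1)
3. F_x = 6  [AB ∥ FC ∩ BC ∥ AF]
4. F_y = 11  [AB ∥ FC ∩ BC ∥ AF]
   → F = (6, 11)
5. E_x = 8  [FB ∥ ED ∩ BD ∥ FE]
6. E_y = 18  [FB ∥ ED ∩ BD ∥ FE]
   → E = (8, 18)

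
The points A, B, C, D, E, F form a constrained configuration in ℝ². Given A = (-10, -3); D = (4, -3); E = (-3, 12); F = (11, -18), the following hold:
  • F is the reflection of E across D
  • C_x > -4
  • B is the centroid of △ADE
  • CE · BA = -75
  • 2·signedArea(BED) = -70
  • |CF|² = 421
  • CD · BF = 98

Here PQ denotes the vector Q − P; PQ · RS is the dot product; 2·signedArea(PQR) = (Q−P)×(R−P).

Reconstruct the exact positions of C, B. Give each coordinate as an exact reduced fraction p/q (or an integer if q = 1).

B = (-3, 2)
C = (-3, -3)

1. B_x = -3  [B is the centroid of △ADE]
2. B_y = 2  [B is the centroid of △ADE]
   → B = (-3, 2)
3. C_x = -3  [CE · BA = -75 ∩ CD · BF = 98]
4. C_y = -3  [CE · BA = -75 ∩ CD · BF = 98]
   → C = (-3, -3)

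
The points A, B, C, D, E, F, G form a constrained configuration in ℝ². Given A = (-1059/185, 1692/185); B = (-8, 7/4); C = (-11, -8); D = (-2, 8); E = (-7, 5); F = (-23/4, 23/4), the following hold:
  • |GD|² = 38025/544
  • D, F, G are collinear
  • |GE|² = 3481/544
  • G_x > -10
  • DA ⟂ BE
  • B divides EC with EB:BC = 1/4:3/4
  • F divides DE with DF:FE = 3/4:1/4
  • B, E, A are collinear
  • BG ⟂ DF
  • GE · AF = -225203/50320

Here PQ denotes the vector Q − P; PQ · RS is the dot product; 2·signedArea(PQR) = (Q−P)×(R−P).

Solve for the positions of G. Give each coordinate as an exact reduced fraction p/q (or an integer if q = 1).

G = (-1247/136, 503/136)

1. G_x = -1247/136  [D, F, G are collinear ∩ BG ⟂ DF]
2. G_y = 503/136  [D, F, G are collinear ∩ BG ⟂ DF]
   → G = (-1247/136, 503/136)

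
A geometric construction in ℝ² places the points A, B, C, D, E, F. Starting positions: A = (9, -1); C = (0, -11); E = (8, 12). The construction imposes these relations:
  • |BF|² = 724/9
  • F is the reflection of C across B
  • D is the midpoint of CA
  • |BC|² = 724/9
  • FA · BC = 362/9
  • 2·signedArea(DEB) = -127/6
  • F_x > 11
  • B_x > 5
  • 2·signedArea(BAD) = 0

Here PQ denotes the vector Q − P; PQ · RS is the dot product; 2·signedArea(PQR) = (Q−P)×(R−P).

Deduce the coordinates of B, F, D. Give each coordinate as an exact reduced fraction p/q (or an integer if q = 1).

1. D_x = 9/2  [D is the midpoint of CA]
2. D_y = -6  [D is the midpoint of CA]
   → D = (9/2, -6)
3. B_x = 6  [2·signedArea(BAD) = 0 ∩ 2·signedArea(DEB) = -127/6]
4. B_y = -13/3  [2·signedArea(BAD) = 0 ∩ 2·signedArea(DEB) = -127/6]
   → B = (6, -13/3)
5. F_x = 12  [F is the reflection of C across B]
6. F_y = 7/3  [F is the reflection of C across B]
   → F = (12, 7/3)

B = (6, -13/3)
D = (9/2, -6)
F = (12, 7/3)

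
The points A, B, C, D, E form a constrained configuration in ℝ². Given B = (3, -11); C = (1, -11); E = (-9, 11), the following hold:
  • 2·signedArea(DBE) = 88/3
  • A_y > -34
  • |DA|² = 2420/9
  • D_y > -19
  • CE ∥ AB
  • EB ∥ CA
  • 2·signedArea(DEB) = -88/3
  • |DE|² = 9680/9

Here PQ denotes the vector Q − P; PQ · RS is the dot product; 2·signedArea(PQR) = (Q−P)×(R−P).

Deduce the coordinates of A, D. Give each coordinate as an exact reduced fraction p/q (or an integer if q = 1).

1. A_x = 13  [CE ∥ AB ∩ EB ∥ CA]
2. A_y = -33  [CE ∥ AB ∩ EB ∥ CA]
   → A = (13, -33)
3. D_x = 17/3  [line -22·x + -12·y + -286/3 = 0 ∩ |DA|² = 2420/9]
4. D_y = -55/3  [line -22·x + -12·y + -286/3 = 0 ∩ |DA|² = 2420/9]
   → D = (17/3, -55/3)

A = (13, -33)
D = (17/3, -55/3)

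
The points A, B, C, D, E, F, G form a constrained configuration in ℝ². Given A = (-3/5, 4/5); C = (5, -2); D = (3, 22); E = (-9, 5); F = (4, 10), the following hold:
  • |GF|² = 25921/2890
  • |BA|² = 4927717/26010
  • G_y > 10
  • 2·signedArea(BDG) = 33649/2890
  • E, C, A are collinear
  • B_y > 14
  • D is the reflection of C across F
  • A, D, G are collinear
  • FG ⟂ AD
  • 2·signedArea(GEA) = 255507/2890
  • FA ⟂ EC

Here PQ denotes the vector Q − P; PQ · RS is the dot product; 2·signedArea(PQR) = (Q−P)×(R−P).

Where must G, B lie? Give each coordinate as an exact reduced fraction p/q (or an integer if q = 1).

1. G_x = 3027/2890  [A, D, G are collinear ∩ FG ⟂ AD]
2. G_y = 30349/2890  [A, D, G are collinear ∩ FG ⟂ AD]
   → G = (3027/2890, 30349/2890)
3. B_x = 23257/8670  [line 33231/2890·x + -5643/2890·y + -4598/1445 = 0 ∩ |BA|² = 4927717/26010]
4. B_y = 40943/2890  [line 33231/2890·x + -5643/2890·y + -4598/1445 = 0 ∩ |BA|² = 4927717/26010]
   → B = (23257/8670, 40943/2890)

B = (23257/8670, 40943/2890)
G = (3027/2890, 30349/2890)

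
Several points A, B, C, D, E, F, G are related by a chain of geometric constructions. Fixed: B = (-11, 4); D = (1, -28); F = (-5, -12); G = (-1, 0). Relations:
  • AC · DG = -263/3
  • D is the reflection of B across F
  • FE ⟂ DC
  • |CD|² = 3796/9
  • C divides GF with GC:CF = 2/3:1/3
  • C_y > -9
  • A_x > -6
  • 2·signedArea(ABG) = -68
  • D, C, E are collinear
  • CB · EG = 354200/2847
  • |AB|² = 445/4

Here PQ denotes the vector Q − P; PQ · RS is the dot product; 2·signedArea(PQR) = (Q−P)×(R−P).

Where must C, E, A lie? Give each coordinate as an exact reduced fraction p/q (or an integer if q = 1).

A = (-11/2, -5)
C = (-11/3, -8)
E = (-2705/949, -10912/949)

1. C_x = -11/3  [C divides GF with GC:CF = 2/3:1/3]
2. C_y = -8  [C divides GF with GC:CF = 2/3:1/3]
   → C = (-11/3, -8)
3. E_x = -2705/949  [D, C, E are collinear ∩ FE ⟂ DC]
4. E_y = -10912/949  [D, C, E are collinear ∩ FE ⟂ DC]
   → E = (-2705/949, -10912/949)
5. A_x = -11/2  [AC · DG = -263/3 ∩ 2·signedArea(ABG) = -68]
6. A_y = -5  [AC · DG = -263/3 ∩ 2·signedArea(ABG) = -68]
   → A = (-11/2, -5)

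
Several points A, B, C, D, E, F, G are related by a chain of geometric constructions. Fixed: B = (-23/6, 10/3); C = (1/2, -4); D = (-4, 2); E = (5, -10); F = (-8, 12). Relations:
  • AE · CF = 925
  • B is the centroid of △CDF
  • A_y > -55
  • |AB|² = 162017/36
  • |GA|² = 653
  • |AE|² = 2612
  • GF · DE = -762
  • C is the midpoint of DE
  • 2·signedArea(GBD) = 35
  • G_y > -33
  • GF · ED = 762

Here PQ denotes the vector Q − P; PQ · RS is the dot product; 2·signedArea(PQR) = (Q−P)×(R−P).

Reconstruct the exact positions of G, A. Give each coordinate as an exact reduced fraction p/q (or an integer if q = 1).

1. G_x = 18  [GF · ED = 762 ∩ 2·signedArea(GBD) = 35]
2. G_y = -32  [GF · ED = 762 ∩ 2·signedArea(GBD) = 35]
   → G = (18, -32)
3. A_x = 31  [line 17/2·x + -16·y + -2255/2 = 0 ∩ |GA|² = 653]
4. A_y = -54  [line 17/2·x + -16·y + -2255/2 = 0 ∩ |GA|² = 653]
   → A = (31, -54)

A = (31, -54)
G = (18, -32)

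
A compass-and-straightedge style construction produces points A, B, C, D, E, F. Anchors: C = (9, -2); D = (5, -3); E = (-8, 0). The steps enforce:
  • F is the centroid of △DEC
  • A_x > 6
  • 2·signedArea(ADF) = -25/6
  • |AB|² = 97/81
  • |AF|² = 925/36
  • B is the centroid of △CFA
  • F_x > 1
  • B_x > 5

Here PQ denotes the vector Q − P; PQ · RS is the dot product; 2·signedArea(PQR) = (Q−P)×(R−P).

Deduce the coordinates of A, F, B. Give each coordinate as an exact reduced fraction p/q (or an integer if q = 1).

1. F_x = 2  [F is the centroid of △DEC]
2. F_y = -5/3  [F is the centroid of △DEC]
   → F = (2, -5/3)
3. A_x = 7  [line -4/3·x + -3·y + 11/6 = 0 ∩ |AF|² = 925/36]
4. A_y = -5/2  [line -4/3·x + -3·y + 11/6 = 0 ∩ |AF|² = 925/36]
   → A = (7, -5/2)
5. B_x = 6  [B is the centroid of △CFA]
6. B_y = -37/18  [B is the centroid of △CFA]
   → B = (6, -37/18)

A = (7, -5/2)
B = (6, -37/18)
F = (2, -5/3)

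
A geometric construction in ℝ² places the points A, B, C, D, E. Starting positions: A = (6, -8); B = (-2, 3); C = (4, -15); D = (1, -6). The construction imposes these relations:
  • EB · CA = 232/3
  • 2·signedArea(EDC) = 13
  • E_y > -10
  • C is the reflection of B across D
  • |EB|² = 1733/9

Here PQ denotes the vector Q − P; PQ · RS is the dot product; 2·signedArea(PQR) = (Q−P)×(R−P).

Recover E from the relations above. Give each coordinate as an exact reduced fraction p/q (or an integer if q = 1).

E = (11/3, -29/3)

1. E_x = 11/3  [2·signedArea(EDC) = 13 ∩ EB · CA = 232/3]
2. E_y = -29/3  [2·signedArea(EDC) = 13 ∩ EB · CA = 232/3]
   → E = (11/3, -29/3)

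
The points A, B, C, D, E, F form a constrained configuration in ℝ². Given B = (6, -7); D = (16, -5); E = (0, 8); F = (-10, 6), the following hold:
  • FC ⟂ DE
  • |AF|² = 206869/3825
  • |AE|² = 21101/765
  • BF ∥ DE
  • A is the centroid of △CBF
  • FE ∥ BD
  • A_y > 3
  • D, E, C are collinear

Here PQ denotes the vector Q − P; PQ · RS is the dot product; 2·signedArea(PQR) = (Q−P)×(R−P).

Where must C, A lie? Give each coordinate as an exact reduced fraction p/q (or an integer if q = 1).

1. C_x = -2144/425  [D, E, C are collinear ∩ FC ⟂ DE]
2. C_y = 5142/425  [D, E, C are collinear ∩ FC ⟂ DE]
   → C = (-2144/425, 5142/425)
3. A_x = -3844/1275  [A is the centroid of △CBF]
4. A_y = 4717/1275  [A is the centroid of △CBF]
   → A = (-3844/1275, 4717/1275)

A = (-3844/1275, 4717/1275)
C = (-2144/425, 5142/425)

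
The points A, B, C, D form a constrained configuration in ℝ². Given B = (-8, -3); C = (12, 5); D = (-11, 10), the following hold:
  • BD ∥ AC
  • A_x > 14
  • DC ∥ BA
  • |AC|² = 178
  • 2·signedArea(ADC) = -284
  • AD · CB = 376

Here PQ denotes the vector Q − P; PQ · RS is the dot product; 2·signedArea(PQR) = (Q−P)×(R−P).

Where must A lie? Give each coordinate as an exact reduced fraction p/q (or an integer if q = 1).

A = (15, -8)

1. A_x = 15  [BD ∥ AC ∩ DC ∥ BA]
2. A_y = -8  [BD ∥ AC ∩ DC ∥ BA]
   → A = (15, -8)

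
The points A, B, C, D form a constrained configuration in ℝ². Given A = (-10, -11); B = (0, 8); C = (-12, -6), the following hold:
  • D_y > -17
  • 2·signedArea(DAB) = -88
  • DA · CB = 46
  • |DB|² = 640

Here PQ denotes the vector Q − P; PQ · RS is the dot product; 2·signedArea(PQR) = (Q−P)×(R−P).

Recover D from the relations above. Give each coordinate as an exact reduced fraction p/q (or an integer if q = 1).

D = (-8, -16)

1. D_x = -8  [2·signedArea(DAB) = -88 ∩ DA · CB = 46]
2. D_y = -16  [2·signedArea(DAB) = -88 ∩ DA · CB = 46]
   → D = (-8, -16)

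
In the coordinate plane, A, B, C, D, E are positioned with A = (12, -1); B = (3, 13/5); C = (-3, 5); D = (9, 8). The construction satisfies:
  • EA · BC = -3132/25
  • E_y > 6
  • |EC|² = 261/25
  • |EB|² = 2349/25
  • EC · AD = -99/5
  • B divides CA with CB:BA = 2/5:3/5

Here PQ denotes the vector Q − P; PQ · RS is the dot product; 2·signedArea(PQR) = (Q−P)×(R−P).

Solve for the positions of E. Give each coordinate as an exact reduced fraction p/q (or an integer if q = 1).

E = (-6, 31/5)

1. E_x = -6  [EA · BC = -3132/25 ∩ EC · AD = -99/5]
2. E_y = 31/5  [EA · BC = -3132/25 ∩ EC · AD = -99/5]
   → E = (-6, 31/5)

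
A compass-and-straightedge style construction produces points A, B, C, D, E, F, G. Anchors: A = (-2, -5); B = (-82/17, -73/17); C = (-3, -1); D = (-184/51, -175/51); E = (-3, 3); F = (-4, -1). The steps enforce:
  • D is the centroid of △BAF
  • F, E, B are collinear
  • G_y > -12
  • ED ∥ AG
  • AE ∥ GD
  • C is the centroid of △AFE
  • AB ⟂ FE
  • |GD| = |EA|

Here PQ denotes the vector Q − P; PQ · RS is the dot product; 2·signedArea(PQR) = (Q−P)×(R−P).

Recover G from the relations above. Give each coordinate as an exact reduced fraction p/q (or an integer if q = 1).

1. G_x = -133/51  [AE ∥ GD ∩ ED ∥ AG]
2. G_y = -583/51  [AE ∥ GD ∩ ED ∥ AG]
   → G = (-133/51, -583/51)

G = (-133/51, -583/51)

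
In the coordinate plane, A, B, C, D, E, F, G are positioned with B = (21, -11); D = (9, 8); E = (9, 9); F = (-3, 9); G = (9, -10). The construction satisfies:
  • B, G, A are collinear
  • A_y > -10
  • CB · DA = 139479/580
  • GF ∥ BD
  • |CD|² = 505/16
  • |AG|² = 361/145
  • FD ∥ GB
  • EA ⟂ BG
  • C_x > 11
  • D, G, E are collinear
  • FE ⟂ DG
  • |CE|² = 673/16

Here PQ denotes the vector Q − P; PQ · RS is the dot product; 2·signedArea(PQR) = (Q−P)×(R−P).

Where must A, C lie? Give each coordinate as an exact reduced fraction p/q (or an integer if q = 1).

1. A_x = 1077/145  [B, G, A are collinear ∩ EA ⟂ BG]
2. A_y = -1431/145  [B, G, A are collinear ∩ EA ⟂ BG]
   → A = (1077/145, -1431/145)
3. C_x = 12  [line 228/145·x + 2591/145·y + -44627/580 = 0 ∩ |CD|² = 505/16]
4. C_y = 13/4  [line 228/145·x + 2591/145·y + -44627/580 = 0 ∩ |CD|² = 505/16]
   → C = (12, 13/4)

A = (1077/145, -1431/145)
C = (12, 13/4)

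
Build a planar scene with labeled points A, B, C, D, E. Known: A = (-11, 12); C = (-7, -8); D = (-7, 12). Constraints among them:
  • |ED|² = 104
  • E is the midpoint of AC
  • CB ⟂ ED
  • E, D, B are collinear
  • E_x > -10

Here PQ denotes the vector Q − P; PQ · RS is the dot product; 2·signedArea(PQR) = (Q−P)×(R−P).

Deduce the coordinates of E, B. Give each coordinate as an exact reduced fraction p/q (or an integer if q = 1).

1. E_x = -9  [E is the midpoint of AC]
2. E_y = 2  [E is the midpoint of AC]
   → E = (-9, 2)
3. B_x = -141/13  [E, D, B are collinear ∩ CB ⟂ ED]
4. B_y = -94/13  [E, D, B are collinear ∩ CB ⟂ ED]
   → B = (-141/13, -94/13)

B = (-141/13, -94/13)
E = (-9, 2)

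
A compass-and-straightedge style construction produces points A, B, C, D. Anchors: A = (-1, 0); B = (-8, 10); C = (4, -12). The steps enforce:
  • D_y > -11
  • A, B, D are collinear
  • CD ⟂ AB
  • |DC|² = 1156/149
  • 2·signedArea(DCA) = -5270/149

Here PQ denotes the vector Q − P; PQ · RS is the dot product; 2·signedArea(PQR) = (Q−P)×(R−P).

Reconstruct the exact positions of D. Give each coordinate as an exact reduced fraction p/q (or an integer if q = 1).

D = (936/149, -1550/149)

1. D_x = 936/149  [A, B, D are collinear ∩ CD ⟂ AB]
2. D_y = -1550/149  [A, B, D are collinear ∩ CD ⟂ AB]
   → D = (936/149, -1550/149)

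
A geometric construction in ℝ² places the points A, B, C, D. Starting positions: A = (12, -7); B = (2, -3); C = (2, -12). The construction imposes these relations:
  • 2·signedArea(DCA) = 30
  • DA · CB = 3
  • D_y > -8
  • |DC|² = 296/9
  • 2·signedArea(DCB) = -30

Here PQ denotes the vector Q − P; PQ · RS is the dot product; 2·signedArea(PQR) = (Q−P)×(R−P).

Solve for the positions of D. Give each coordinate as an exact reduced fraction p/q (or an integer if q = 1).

D = (16/3, -22/3)

1. D_x = 16/3  [2·signedArea(DCB) = -30 ∩ 2·signedArea(DCA) = 30]
2. D_y = -22/3  [2·signedArea(DCB) = -30 ∩ 2·signedArea(DCA) = 30]
   → D = (16/3, -22/3)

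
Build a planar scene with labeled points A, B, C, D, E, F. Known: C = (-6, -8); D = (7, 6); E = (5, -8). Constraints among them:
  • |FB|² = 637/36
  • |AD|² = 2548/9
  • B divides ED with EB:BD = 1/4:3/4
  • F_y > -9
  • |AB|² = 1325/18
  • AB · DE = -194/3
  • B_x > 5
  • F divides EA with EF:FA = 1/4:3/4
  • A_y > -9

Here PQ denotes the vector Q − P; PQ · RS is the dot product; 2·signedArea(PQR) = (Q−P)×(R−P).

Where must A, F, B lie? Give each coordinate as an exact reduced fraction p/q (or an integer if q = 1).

A = (-7/3, -8)
B = (11/2, -9/2)
F = (19/6, -8)

1. B_x = 11/2  [B divides ED with EB:BD = 1/4:3/4]
2. B_y = -9/2  [B divides ED with EB:BD = 1/4:3/4]
   → B = (11/2, -9/2)
3. A_x = -7/3  [line 2·x + 14·y + 350/3 = 0 ∩ |AB|² = 1325/18]
4. A_y = -8  [line 2·x + 14·y + 350/3 = 0 ∩ |AB|² = 1325/18]
   → A = (-7/3, -8)
5. F_x = 19/6  [F divides EA with EF:FA = 1/4:3/4]
6. F_y = -8  [F divides EA with EF:FA = 1/4:3/4]
   → F = (19/6, -8)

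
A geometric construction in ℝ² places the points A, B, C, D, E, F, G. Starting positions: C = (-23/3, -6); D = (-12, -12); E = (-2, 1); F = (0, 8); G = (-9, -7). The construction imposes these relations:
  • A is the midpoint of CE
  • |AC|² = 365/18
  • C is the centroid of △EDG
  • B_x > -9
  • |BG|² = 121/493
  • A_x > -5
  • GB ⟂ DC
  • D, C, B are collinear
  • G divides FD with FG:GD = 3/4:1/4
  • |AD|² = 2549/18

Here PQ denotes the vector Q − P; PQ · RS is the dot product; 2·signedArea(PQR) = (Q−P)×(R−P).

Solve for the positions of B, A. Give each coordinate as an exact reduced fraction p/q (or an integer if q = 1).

A = (-29/6, -5/2)
B = (-4239/493, -3594/493)

1. B_x = -4239/493  [D, C, B are collinear ∩ GB ⟂ DC]
2. B_y = -3594/493  [D, C, B are collinear ∩ GB ⟂ DC]
   → B = (-4239/493, -3594/493)
3. A_x = -29/6  [A is the midpoint of CE]
4. A_y = -5/2  [A is the midpoint of CE]
   → A = (-29/6, -5/2)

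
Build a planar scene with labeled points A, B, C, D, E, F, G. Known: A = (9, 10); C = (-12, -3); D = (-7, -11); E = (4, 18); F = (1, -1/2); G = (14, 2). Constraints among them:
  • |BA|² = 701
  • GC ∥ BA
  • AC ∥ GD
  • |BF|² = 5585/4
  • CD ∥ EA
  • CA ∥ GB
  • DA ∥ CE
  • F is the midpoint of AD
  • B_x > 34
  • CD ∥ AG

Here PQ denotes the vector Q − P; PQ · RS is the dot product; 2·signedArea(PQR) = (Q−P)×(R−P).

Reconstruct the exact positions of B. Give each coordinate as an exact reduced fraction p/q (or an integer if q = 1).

1. B_x = 35  [GC ∥ BA ∩ CA ∥ GB]
2. B_y = 15  [GC ∥ BA ∩ CA ∥ GB]
   → B = (35, 15)

B = (35, 15)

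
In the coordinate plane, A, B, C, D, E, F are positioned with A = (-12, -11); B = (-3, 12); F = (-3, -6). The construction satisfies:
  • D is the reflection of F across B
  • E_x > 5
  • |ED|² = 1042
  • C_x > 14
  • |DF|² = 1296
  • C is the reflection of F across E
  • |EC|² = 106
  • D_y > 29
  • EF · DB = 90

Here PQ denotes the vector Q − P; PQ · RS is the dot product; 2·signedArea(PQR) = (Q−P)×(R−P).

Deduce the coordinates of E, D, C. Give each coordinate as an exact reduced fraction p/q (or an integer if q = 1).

1. D_x = -3  [D is the reflection of F across B]
2. D_y = 30  [D is the reflection of F across B]
   → D = (-3, 30)
3. E_y = -1  [EF · DB = 90]
4. E_x = 6  [|ED|² = 1042]
   → E = (6, -1)
5. C_x = 15  [C is the reflection of F across E]
6. C_y = 4  [C is the reflection of F across E]
   → C = (15, 4)

C = (15, 4)
D = (-3, 30)
E = (6, -1)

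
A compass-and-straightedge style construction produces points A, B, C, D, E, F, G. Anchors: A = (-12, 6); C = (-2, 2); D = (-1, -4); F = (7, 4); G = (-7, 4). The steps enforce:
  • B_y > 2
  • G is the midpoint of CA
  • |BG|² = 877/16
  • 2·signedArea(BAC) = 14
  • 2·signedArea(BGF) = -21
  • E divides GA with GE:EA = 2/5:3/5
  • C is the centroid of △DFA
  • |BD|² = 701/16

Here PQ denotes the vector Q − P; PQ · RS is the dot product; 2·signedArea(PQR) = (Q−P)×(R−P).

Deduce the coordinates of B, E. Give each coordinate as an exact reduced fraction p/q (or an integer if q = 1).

1. B_x = 1/4  [2·signedArea(BAC) = 14 ∩ 2·signedArea(BGF) = -21]
2. B_y = 5/2  [2·signedArea(BAC) = 14 ∩ 2·signedArea(BGF) = -21]
   → B = (1/4, 5/2)
3. E_x = -9  [E divides GA with GE:EA = 2/5:3/5]
4. E_y = 24/5  [E divides GA with GE:EA = 2/5:3/5]
   → E = (-9, 24/5)

B = (1/4, 5/2)
E = (-9, 24/5)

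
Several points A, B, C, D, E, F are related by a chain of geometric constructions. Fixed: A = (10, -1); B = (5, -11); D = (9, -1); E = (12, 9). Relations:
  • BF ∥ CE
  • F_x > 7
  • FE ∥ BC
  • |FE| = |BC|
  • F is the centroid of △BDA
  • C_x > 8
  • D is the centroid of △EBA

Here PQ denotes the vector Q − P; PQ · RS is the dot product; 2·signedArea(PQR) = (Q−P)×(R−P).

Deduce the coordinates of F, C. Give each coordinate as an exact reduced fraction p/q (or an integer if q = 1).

C = (9, 7/3)
F = (8, -13/3)

1. F_x = 8  [F is the centroid of △BDA]
2. F_y = -13/3  [F is the centroid of △BDA]
   → F = (8, -13/3)
3. C_x = 9  [BF ∥ CE ∩ FE ∥ BC]
4. C_y = 7/3  [BF ∥ CE ∩ FE ∥ BC]
   → C = (9, 7/3)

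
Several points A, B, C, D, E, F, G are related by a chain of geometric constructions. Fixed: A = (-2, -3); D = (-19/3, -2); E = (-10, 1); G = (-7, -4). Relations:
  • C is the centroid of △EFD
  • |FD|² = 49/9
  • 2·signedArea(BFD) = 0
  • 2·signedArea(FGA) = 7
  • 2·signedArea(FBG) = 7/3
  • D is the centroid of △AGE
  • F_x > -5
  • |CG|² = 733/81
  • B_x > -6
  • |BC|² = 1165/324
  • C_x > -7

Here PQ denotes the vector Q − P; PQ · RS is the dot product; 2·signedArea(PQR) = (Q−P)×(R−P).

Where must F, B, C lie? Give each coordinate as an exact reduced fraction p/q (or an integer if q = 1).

B = (-31/6, -2)
C = (-61/9, -1)
F = (-4, -2)

1. F_x = -4  [line -1·x + 5·y + 6 = 0 ∩ |FD|² = 49/9]
2. F_y = -2  [line -1·x + 5·y + 6 = 0 ∩ |FD|² = 49/9]
   → F = (-4, -2)
3. B_x = -31/6  [2·signedArea(BFD) = 0 ∩ 2·signedArea(FBG) = 7/3]
4. B_y = -2  [2·signedArea(BFD) = 0 ∩ 2·signedArea(FBG) = 7/3]
   → B = (-31/6, -2)
5. C_x = -61/9  [C is the centroid of △EFD]
6. C_y = -1  [C is the centroid of △EFD]
   → C = (-61/9, -1)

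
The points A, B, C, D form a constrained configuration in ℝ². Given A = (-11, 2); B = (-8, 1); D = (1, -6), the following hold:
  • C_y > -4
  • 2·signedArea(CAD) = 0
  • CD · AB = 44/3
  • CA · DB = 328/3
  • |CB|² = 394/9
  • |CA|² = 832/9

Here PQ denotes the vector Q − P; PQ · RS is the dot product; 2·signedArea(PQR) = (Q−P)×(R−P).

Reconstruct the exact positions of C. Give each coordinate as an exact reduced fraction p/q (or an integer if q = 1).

1. C_x = -3  [2·signedArea(CAD) = 0 ∩ CD · AB = 44/3]
2. C_y = -10/3  [2·signedArea(CAD) = 0 ∩ CD · AB = 44/3]
   → C = (-3, -10/3)

C = (-3, -10/3)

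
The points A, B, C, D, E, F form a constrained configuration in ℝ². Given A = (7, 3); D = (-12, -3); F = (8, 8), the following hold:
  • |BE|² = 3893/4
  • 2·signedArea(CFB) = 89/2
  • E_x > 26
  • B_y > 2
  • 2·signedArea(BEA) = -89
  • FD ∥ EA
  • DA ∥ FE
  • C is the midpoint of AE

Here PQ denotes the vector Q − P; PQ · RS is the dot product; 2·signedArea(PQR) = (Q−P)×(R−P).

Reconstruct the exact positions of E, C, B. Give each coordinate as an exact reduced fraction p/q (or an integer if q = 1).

1. E_x = 27  [FD ∥ EA ∩ DA ∥ FE]
2. E_y = 14  [FD ∥ EA ∩ DA ∥ FE]
   → E = (27, 14)
3. C_x = 17  [C is the midpoint of AE]
4. C_y = 17/2  [C is the midpoint of AE]
   → C = (17, 17/2)
5. B_x = -2  [2·signedArea(BEA) = -89 ∩ 2·signedArea(CFB) = 89/2]
6. B_y = 5/2  [2·signedArea(BEA) = -89 ∩ 2·signedArea(CFB) = 89/2]
   → B = (-2, 5/2)

B = (-2, 5/2)
C = (17, 17/2)
E = (27, 14)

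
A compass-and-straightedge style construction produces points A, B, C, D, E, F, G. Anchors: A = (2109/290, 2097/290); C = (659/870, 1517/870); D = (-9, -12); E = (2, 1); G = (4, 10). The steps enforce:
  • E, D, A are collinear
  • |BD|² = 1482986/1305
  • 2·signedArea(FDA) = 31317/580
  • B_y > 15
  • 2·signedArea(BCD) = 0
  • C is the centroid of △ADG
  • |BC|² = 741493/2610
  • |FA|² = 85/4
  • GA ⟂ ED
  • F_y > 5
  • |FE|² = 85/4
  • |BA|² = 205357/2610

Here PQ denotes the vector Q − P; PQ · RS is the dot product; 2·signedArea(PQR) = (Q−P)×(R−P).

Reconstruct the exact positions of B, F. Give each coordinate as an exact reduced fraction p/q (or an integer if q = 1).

1. B_x = 4574/435  [line 11957/870·x + -8489/870·y + 383/58 = 0 ∩ |BD|² = 1482986/1305]
2. B_y = 6737/435  [line 11957/870·x + -8489/870·y + 383/58 = 0 ∩ |BD|² = 1482986/1305]
   → B = (4574/435, 6737/435)
3. F_x = 3  [line -5577/290·x + 4719/290·y + -18447/580 = 0 ∩ |FE|² = 85/4]
4. F_y = 11/2  [line -5577/290·x + 4719/290·y + -18447/580 = 0 ∩ |FE|² = 85/4]
   → F = (3, 11/2)

B = (4574/435, 6737/435)
F = (3, 11/2)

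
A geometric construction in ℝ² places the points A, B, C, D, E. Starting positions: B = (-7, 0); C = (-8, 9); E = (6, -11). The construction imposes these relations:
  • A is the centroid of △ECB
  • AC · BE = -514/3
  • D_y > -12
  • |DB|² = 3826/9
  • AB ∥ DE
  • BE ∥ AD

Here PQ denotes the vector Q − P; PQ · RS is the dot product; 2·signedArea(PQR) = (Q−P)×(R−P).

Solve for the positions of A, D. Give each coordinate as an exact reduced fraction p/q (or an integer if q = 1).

A = (-3, -2/3)
D = (10, -35/3)

1. A_x = -3  [A is the centroid of △ECB]
2. A_y = -2/3  [A is the centroid of △ECB]
   → A = (-3, -2/3)
3. D_x = 10  [AB ∥ DE ∩ BE ∥ AD]
4. D_y = -35/3  [AB ∥ DE ∩ BE ∥ AD]
   → D = (10, -35/3)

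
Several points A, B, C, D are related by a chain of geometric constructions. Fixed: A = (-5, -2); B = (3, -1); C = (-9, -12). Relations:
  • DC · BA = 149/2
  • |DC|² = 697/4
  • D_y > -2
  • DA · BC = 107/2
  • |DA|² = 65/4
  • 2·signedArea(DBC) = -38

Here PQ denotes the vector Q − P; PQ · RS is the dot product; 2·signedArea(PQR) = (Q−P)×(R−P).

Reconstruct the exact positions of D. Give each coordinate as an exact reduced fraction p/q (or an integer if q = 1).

D = (-1, -3/2)

1. D_x = -1  [2·signedArea(DBC) = -38 ∩ DA · BC = 107/2]
2. D_y = -3/2  [2·signedArea(DBC) = -38 ∩ DA · BC = 107/2]
   → D = (-1, -3/2)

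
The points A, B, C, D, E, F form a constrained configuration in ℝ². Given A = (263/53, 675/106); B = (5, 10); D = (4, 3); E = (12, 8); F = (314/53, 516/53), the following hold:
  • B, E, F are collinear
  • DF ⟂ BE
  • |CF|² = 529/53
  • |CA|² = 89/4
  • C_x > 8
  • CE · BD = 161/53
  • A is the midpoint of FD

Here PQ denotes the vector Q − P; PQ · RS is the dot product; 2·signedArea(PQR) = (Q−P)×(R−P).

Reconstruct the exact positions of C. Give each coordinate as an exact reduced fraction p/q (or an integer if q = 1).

1. C_x = 475/53  [line 1·x + 7·y + -3765/53 = 0 ∩ |CF|² = 529/53]
2. C_y = 470/53  [line 1·x + 7·y + -3765/53 = 0 ∩ |CF|² = 529/53]
   → C = (475/53, 470/53)

C = (475/53, 470/53)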